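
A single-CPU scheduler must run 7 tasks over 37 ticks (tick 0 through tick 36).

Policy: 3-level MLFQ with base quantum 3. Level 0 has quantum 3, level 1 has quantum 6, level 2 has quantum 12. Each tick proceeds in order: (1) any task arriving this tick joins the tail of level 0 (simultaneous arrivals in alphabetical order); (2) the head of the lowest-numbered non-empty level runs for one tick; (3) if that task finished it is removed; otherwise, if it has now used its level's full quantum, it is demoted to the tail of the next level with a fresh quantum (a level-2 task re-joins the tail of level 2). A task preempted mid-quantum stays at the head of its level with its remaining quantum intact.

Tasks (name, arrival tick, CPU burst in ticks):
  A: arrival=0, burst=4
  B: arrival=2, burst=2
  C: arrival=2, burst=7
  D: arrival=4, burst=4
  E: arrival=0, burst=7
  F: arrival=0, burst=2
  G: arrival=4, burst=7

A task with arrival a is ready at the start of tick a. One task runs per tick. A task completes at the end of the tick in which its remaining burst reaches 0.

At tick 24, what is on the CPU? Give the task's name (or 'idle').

running at tick 24 = C

t=0: L0/L1/L2 = AEF/-/- → run A
t=1: L0/L1/L2 = AEF/-/- → run A
t=2: L0/L1/L2 = AEFBC/-/- → run A
t=3: L0/L1/L2 = EFBC/A/- → run E
t=4: L0/L1/L2 = EFBCDG/A/- → run E
t=5: L0/L1/L2 = EFBCDG/A/- → run E
t=6: L0/L1/L2 = FBCDG/AE/- → run F
t=7: L0/L1/L2 = FBCDG/AE/- → run F
t=8: L0/L1/L2 = BCDG/AE/- → run B
t=9: L0/L1/L2 = BCDG/AE/- → run B
t=10: L0/L1/L2 = CDG/AE/- → run C
t=11: L0/L1/L2 = CDG/AE/- → run C
t=12: L0/L1/L2 = CDG/AE/- → run C
t=13: L0/L1/L2 = DG/AEC/- → run D
t=14: L0/L1/L2 = DG/AEC/- → run D
t=15: L0/L1/L2 = DG/AEC/- → run D
t=16: L0/L1/L2 = G/AECD/- → run G
t=17: L0/L1/L2 = G/AECD/- → run G
t=18: L0/L1/L2 = G/AECD/- → run G
t=19: L0/L1/L2 = -/AECDG/- → run A
t=20: L0/L1/L2 = -/ECDG/- → run E
t=21: L0/L1/L2 = -/ECDG/- → run E
t=22: L0/L1/L2 = -/ECDG/- → run E
t=23: L0/L1/L2 = -/ECDG/- → run E
t=24: L0/L1/L2 = -/CDG/- → run C
t=25: L0/L1/L2 = -/CDG/- → run C
t=26: L0/L1/L2 = -/CDG/- → run C
t=27: L0/L1/L2 = -/CDG/- → run C
t=28: L0/L1/L2 = -/DG/- → run D
t=29: L0/L1/L2 = -/G/- → run G
t=30: L0/L1/L2 = -/G/- → run G
t=31: L0/L1/L2 = -/G/- → run G
t=32: L0/L1/L2 = -/G/- → run G
t=33: (idle)
t=34: (idle)
t=35: (idle)
t=36: (idle)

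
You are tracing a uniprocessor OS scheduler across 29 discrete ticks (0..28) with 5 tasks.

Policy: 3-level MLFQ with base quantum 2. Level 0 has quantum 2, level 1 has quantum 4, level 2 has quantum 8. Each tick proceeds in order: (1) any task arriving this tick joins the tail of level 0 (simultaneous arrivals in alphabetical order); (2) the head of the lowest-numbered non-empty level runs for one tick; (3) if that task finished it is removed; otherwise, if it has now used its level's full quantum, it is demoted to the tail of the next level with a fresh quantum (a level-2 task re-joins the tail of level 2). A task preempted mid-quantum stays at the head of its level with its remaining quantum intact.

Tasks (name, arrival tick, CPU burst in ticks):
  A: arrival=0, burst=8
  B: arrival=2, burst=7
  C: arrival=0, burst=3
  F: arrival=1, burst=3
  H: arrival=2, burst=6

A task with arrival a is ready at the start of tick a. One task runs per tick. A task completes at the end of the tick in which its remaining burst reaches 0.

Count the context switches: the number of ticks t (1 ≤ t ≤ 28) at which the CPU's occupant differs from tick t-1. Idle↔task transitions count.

context switches = 12

t=0: L0/L1/L2 = AC/-/- → run A
t=1: L0/L1/L2 = ACF/-/- → run A
t=2: L0/L1/L2 = CFBH/A/- → run C
t=3: L0/L1/L2 = CFBH/A/- → run C
t=4: L0/L1/L2 = FBH/AC/- → run F
t=5: L0/L1/L2 = FBH/AC/- → run F
t=6: L0/L1/L2 = BH/ACF/- → run B
t=7: L0/L1/L2 = BH/ACF/- → run B
t=8: L0/L1/L2 = H/ACFB/- → run H
t=9: L0/L1/L2 = H/ACFB/- → run H
t=10: L0/L1/L2 = -/ACFBH/- → run A
t=11: L0/L1/L2 = -/ACFBH/- → run A
t=12: L0/L1/L2 = -/ACFBH/- → run A
t=13: L0/L1/L2 = -/ACFBH/- → run A
t=14: L0/L1/L2 = -/CFBH/A → run C
t=15: L0/L1/L2 = -/FBH/A → run F
t=16: L0/L1/L2 = -/BH/A → run B
t=17: L0/L1/L2 = -/BH/A → run B
t=18: L0/L1/L2 = -/BH/A → run B
t=19: L0/L1/L2 = -/BH/A → run B
t=20: L0/L1/L2 = -/H/AB → run H
t=21: L0/L1/L2 = -/H/AB → run H
t=22: L0/L1/L2 = -/H/AB → run H
t=23: L0/L1/L2 = -/H/AB → run H
t=24: L0/L1/L2 = -/-/AB → run A
t=25: L0/L1/L2 = -/-/AB → run A
t=26: L0/L1/L2 = -/-/B → run B
t=27: (idle)
t=28: (idle)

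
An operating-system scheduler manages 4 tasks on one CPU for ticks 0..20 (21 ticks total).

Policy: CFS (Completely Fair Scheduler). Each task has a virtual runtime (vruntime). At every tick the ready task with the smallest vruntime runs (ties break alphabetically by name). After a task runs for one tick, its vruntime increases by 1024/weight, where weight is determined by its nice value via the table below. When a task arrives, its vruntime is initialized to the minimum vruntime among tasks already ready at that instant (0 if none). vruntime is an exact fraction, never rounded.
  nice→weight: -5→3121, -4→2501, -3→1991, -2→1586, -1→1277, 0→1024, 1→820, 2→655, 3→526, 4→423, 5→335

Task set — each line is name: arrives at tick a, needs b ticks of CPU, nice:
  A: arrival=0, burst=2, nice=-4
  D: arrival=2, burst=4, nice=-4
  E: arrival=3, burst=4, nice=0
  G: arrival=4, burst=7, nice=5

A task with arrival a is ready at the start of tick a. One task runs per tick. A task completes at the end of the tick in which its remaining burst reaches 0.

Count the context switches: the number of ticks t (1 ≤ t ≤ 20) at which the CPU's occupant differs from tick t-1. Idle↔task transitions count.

context switches = 7

t=0: vr[A=0] → run A
t=1: vr[A=1024/2501] → run A
t=2: vr[D=0] → run D
t=3: vr[D=1024/2501 E=1024/2501] → run D
t=4: vr[D=2048/2501 E=1024/2501 G=1024/2501] → run E
t=5: vr[D=2048/2501 E=3525/2501 G=1024/2501] → run G
t=6: vr[D=2048/2501 E=3525/2501 G=2904064/837835] → run D
t=7: vr[D=3072/2501 E=3525/2501 G=2904064/837835] → run D
t=8: vr[E=3525/2501 G=2904064/837835] → run E
t=9: vr[E=6026/2501 G=2904064/837835] → run E
t=10: vr[E=8527/2501 G=2904064/837835] → run E
t=11: vr[G=2904064/837835] → run G
t=12: vr[G=5465088/837835] → run G
t=13: vr[G=8026112/837835] → run G
t=14: vr[G=10587136/837835] → run G
t=15: vr[G=2629632/167567] → run G
t=16: vr[G=15709184/837835] → run G
t=17: (idle)
t=18: (idle)
t=19: (idle)
t=20: (idle)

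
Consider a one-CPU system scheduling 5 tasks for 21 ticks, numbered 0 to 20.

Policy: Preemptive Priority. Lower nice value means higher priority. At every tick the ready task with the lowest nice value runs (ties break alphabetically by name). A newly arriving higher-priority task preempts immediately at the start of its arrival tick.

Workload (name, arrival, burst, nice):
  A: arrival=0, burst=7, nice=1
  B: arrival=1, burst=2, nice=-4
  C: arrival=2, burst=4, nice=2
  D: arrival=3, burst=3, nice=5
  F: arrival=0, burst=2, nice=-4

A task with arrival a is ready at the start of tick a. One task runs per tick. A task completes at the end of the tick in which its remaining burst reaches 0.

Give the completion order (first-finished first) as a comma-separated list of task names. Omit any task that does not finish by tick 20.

t=0: ready={A,F} → run F
t=1: ready={A,B,F} → run B
t=2: ready={A,B,C,F} → run B
t=3: ready={A,C,D,F} → run F
t=4: ready={A,C,D} → run A
t=5: ready={A,C,D} → run A
t=6: ready={A,C,D} → run A
t=7: ready={A,C,D} → run A
t=8: ready={A,C,D} → run A
t=9: ready={A,C,D} → run A
t=10: ready={A,C,D} → run A
t=11: ready={C,D} → run C
t=12: ready={C,D} → run C
t=13: ready={C,D} → run C
t=14: ready={C,D} → run C
t=15: ready={D} → run D
t=16: ready={D} → run D
t=17: ready={D} → run D
t=18: (idle)
t=19: (idle)
t=20: (idle)

completion order = B, F, A, C, D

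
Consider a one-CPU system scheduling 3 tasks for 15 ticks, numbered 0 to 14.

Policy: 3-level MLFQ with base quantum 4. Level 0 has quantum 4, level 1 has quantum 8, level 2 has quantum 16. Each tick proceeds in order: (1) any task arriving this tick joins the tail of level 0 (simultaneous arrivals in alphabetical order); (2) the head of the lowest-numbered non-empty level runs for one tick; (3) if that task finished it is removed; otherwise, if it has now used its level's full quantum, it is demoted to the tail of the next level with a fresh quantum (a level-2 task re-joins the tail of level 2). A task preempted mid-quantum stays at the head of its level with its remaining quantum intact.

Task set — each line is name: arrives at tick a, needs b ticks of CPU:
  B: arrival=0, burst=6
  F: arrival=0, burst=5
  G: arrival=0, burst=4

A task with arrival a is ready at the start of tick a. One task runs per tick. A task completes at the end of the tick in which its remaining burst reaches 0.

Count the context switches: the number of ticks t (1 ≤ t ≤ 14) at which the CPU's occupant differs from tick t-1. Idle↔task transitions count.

t=0: L0/L1/L2 = BFG/-/- → run B
t=1: L0/L1/L2 = BFG/-/- → run B
t=2: L0/L1/L2 = BFG/-/- → run B
t=3: L0/L1/L2 = BFG/-/- → run B
t=4: L0/L1/L2 = FG/B/- → run F
t=5: L0/L1/L2 = FG/B/- → run F
t=6: L0/L1/L2 = FG/B/- → run F
t=7: L0/L1/L2 = FG/B/- → run F
t=8: L0/L1/L2 = G/BF/- → run G
t=9: L0/L1/L2 = G/BF/- → run G
t=10: L0/L1/L2 = G/BF/- → run G
t=11: L0/L1/L2 = G/BF/- → run G
t=12: L0/L1/L2 = -/BF/- → run B
t=13: L0/L1/L2 = -/BF/- → run B
t=14: L0/L1/L2 = -/F/- → run F

context switches = 4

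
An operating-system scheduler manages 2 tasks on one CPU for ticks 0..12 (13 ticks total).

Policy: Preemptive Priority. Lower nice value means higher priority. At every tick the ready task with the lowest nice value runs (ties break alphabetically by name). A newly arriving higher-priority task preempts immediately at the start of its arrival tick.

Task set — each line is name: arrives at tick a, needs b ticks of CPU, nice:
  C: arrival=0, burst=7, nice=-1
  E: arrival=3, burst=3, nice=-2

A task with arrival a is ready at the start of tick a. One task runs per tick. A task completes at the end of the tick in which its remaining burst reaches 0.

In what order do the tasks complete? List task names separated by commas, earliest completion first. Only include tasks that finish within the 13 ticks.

t=0: ready={C} → run C
t=1: ready={C} → run C
t=2: ready={C} → run C
t=3: ready={C,E} → run E
t=4: ready={C,E} → run E
t=5: ready={C,E} → run E
t=6: ready={C} → run C
t=7: ready={C} → run C
t=8: ready={C} → run C
t=9: ready={C} → run C
t=10: (idle)
t=11: (idle)
t=12: (idle)

completion order = E, C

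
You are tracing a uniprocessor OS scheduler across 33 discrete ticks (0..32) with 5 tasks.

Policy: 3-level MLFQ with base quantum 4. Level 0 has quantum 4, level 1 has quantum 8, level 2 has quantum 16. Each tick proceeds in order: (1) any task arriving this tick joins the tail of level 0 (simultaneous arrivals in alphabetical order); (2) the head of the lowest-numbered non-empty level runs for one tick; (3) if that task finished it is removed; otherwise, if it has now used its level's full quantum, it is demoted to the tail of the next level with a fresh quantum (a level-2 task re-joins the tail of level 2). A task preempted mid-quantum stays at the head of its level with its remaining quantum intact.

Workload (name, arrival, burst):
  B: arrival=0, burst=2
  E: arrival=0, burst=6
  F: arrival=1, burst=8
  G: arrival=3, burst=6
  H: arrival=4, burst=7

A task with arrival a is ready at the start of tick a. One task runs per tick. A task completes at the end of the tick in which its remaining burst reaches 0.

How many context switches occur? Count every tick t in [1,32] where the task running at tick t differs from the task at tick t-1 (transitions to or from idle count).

context switches = 9

t=0: L0/L1/L2 = BE/-/- → run B
t=1: L0/L1/L2 = BEF/-/- → run B
t=2: L0/L1/L2 = EF/-/- → run E
t=3: L0/L1/L2 = EFG/-/- → run E
t=4: L0/L1/L2 = EFGH/-/- → run E
t=5: L0/L1/L2 = EFGH/-/- → run E
t=6: L0/L1/L2 = FGH/E/- → run F
t=7: L0/L1/L2 = FGH/E/- → run F
t=8: L0/L1/L2 = FGH/E/- → run F
t=9: L0/L1/L2 = FGH/E/- → run F
t=10: L0/L1/L2 = GH/EF/- → run G
t=11: L0/L1/L2 = GH/EF/- → run G
t=12: L0/L1/L2 = GH/EF/- → run G
t=13: L0/L1/L2 = GH/EF/- → run G
t=14: L0/L1/L2 = H/EFG/- → run H
t=15: L0/L1/L2 = H/EFG/- → run H
t=16: L0/L1/L2 = H/EFG/- → run H
t=17: L0/L1/L2 = H/EFG/- → run H
t=18: L0/L1/L2 = -/EFGH/- → run E
t=19: L0/L1/L2 = -/EFGH/- → run E
t=20: L0/L1/L2 = -/FGH/- → run F
t=21: L0/L1/L2 = -/FGH/- → run F
t=22: L0/L1/L2 = -/FGH/- → run F
t=23: L0/L1/L2 = -/FGH/- → run F
t=24: L0/L1/L2 = -/GH/- → run G
t=25: L0/L1/L2 = -/GH/- → run G
t=26: L0/L1/L2 = -/H/- → run H
t=27: L0/L1/L2 = -/H/- → run H
t=28: L0/L1/L2 = -/H/- → run H
t=29: (idle)
t=30: (idle)
t=31: (idle)
t=32: (idle)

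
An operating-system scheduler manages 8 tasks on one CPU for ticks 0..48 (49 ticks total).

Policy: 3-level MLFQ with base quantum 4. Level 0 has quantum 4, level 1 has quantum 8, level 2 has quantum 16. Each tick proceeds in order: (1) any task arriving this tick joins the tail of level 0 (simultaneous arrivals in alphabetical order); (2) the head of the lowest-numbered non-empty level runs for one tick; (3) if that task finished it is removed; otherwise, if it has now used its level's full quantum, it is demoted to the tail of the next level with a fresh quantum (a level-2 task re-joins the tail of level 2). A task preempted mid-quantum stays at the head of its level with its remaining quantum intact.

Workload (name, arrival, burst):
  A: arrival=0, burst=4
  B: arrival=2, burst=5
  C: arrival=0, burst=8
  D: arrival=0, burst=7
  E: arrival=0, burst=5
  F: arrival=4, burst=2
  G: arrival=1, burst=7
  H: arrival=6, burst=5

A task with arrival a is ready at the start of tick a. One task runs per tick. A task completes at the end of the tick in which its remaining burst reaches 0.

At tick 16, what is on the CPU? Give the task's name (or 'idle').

t=0: L0/L1/L2 = ACDE/-/- → run A
t=1: L0/L1/L2 = ACDEG/-/- → run A
t=2: L0/L1/L2 = ACDEGB/-/- → run A
t=3: L0/L1/L2 = ACDEGB/-/- → run A
t=4: L0/L1/L2 = CDEGBF/-/- → run C
t=5: L0/L1/L2 = CDEGBF/-/- → run C
t=6: L0/L1/L2 = CDEGBFH/-/- → run C
t=7: L0/L1/L2 = CDEGBFH/-/- → run C
t=8: L0/L1/L2 = DEGBFH/C/- → run D
t=9: L0/L1/L2 = DEGBFH/C/- → run D
t=10: L0/L1/L2 = DEGBFH/C/- → run D
t=11: L0/L1/L2 = DEGBFH/C/- → run D
t=12: L0/L1/L2 = EGBFH/CD/- → run E
t=13: L0/L1/L2 = EGBFH/CD/- → run E
t=14: L0/L1/L2 = EGBFH/CD/- → run E
t=15: L0/L1/L2 = EGBFH/CD/- → run E
t=16: L0/L1/L2 = GBFH/CDE/- → run G
t=17: L0/L1/L2 = GBFH/CDE/- → run G
t=18: L0/L1/L2 = GBFH/CDE/- → run G
t=19: L0/L1/L2 = GBFH/CDE/- → run G
t=20: L0/L1/L2 = BFH/CDEG/- → run B
t=21: L0/L1/L2 = BFH/CDEG/- → run B
t=22: L0/L1/L2 = BFH/CDEG/- → run B
t=23: L0/L1/L2 = BFH/CDEG/- → run B
t=24: L0/L1/L2 = FH/CDEGB/- → run F
t=25: L0/L1/L2 = FH/CDEGB/- → run F
t=26: L0/L1/L2 = H/CDEGB/- → run H
t=27: L0/L1/L2 = H/CDEGB/- → run H
t=28: L0/L1/L2 = H/CDEGB/- → run H
t=29: L0/L1/L2 = H/CDEGB/- → run H
t=30: L0/L1/L2 = -/CDEGBH/- → run C
t=31: L0/L1/L2 = -/CDEGBH/- → run C
t=32: L0/L1/L2 = -/CDEGBH/- → run C
t=33: L0/L1/L2 = -/CDEGBH/- → run C
t=34: L0/L1/L2 = -/DEGBH/- → run D
t=35: L0/L1/L2 = -/DEGBH/- → run D
t=36: L0/L1/L2 = -/DEGBH/- → run D
t=37: L0/L1/L2 = -/EGBH/- → run E
t=38: L0/L1/L2 = -/GBH/- → run G
t=39: L0/L1/L2 = -/GBH/- → run G
t=40: L0/L1/L2 = -/GBH/- → run G
t=41: L0/L1/L2 = -/BH/- → run B
t=42: L0/L1/L2 = -/H/- → run H
t=43: (idle)
t=44: (idle)
t=45: (idle)
t=46: (idle)
t=47: (idle)
t=48: (idle)

running at tick 16 = G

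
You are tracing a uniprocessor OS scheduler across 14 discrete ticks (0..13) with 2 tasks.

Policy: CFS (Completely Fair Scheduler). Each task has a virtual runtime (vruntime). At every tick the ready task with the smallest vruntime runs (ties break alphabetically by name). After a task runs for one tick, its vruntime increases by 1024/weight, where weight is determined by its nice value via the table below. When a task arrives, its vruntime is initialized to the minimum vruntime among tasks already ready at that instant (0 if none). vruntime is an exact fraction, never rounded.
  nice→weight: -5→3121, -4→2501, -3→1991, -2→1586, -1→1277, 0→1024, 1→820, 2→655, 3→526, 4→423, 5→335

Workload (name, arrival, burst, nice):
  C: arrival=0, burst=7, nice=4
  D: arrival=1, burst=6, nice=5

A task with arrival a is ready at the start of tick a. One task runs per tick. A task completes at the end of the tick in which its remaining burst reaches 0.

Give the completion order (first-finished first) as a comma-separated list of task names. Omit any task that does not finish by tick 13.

completion order = C, D

t=0: vr[C=0] → run C
t=1: vr[C=1024/423 D=1024/423] → run C
t=2: vr[C=2048/423 D=1024/423] → run D
t=3: vr[C=2048/423 D=776192/141705] → run C
t=4: vr[C=1024/141 D=776192/141705] → run D
t=5: vr[C=1024/141 D=1209344/141705] → run C
t=6: vr[C=4096/423 D=1209344/141705] → run D
t=7: vr[C=4096/423 D=1642496/141705] → run C
t=8: vr[C=5120/423 D=1642496/141705] → run D
t=9: vr[C=5120/423 D=2075648/141705] → run C
t=10: vr[C=2048/141 D=2075648/141705] → run C
t=11: vr[D=2075648/141705] → run D
t=12: vr[D=501760/28341] → run D
t=13: (idle)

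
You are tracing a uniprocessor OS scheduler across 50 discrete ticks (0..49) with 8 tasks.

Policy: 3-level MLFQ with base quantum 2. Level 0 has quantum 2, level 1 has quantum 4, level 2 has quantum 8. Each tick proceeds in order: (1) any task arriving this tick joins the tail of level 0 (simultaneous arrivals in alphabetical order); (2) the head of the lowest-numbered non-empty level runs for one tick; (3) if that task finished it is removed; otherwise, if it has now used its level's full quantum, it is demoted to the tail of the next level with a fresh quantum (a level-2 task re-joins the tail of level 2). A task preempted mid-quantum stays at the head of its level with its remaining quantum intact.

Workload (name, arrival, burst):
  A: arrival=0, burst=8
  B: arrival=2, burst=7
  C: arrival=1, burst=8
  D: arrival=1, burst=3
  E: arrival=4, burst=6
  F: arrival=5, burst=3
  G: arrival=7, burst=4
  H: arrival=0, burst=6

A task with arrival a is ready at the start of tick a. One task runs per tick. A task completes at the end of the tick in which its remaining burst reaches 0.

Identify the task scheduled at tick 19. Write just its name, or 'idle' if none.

running at tick 19 = A

t=0: L0/L1/L2 = AH/-/- → run A
t=1: L0/L1/L2 = AHCD/-/- → run A
t=2: L0/L1/L2 = HCDB/A/- → run H
t=3: L0/L1/L2 = HCDB/A/- → run H
t=4: L0/L1/L2 = CDBE/AH/- → run C
t=5: L0/L1/L2 = CDBEF/AH/- → run C
t=6: L0/L1/L2 = DBEF/AHC/- → run D
t=7: L0/L1/L2 = DBEFG/AHC/- → run D
t=8: L0/L1/L2 = BEFG/AHCD/- → run B
t=9: L0/L1/L2 = BEFG/AHCD/- → run B
t=10: L0/L1/L2 = EFG/AHCDB/- → run E
t=11: L0/L1/L2 = EFG/AHCDB/- → run E
t=12: L0/L1/L2 = FG/AHCDBE/- → run F
t=13: L0/L1/L2 = FG/AHCDBE/- → run F
t=14: L0/L1/L2 = G/AHCDBEF/- → run G
t=15: L0/L1/L2 = G/AHCDBEF/- → run G
t=16: L0/L1/L2 = -/AHCDBEFG/- → run A
t=17: L0/L1/L2 = -/AHCDBEFG/- → run A
t=18: L0/L1/L2 = -/AHCDBEFG/- → run A
t=19: L0/L1/L2 = -/AHCDBEFG/- → run A
t=20: L0/L1/L2 = -/HCDBEFG/A → run H
t=21: L0/L1/L2 = -/HCDBEFG/A → run H
t=22: L0/L1/L2 = -/HCDBEFG/A → run H
t=23: L0/L1/L2 = -/HCDBEFG/A → run H
t=24: L0/L1/L2 = -/CDBEFG/A → run C
t=25: L0/L1/L2 = -/CDBEFG/A → run C
t=26: L0/L1/L2 = -/CDBEFG/A → run C
t=27: L0/L1/L2 = -/CDBEFG/A → run C
t=28: L0/L1/L2 = -/DBEFG/AC → run D
t=29: L0/L1/L2 = -/BEFG/AC → run B
t=30: L0/L1/L2 = -/BEFG/AC → run B
t=31: L0/L1/L2 = -/BEFG/AC → run B
t=32: L0/L1/L2 = -/BEFG/AC → run B
t=33: L0/L1/L2 = -/EFG/ACB → run E
t=34: L0/L1/L2 = -/EFG/ACB → run E
t=35: L0/L1/L2 = -/EFG/ACB → run E
t=36: L0/L1/L2 = -/EFG/ACB → run E
t=37: L0/L1/L2 = -/FG/ACB → run F
t=38: L0/L1/L2 = -/G/ACB → run G
t=39: L0/L1/L2 = -/G/ACB → run G
t=40: L0/L1/L2 = -/-/ACB → run A
t=41: L0/L1/L2 = -/-/ACB → run A
t=42: L0/L1/L2 = -/-/CB → run C
t=43: L0/L1/L2 = -/-/CB → run C
t=44: L0/L1/L2 = -/-/B → run B
t=45: (idle)
t=46: (idle)
t=47: (idle)
t=48: (idle)
t=49: (idle)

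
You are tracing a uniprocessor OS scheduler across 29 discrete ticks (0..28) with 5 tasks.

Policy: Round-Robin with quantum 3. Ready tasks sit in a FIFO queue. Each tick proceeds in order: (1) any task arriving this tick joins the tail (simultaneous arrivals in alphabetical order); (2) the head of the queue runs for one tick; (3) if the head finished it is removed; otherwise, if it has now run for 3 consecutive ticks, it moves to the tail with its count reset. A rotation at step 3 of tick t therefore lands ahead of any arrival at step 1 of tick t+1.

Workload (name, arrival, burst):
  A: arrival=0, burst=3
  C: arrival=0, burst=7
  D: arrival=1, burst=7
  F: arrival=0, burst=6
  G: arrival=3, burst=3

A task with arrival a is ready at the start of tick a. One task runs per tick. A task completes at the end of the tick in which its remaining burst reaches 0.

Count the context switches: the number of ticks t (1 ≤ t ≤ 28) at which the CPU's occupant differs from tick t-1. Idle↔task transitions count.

t=0: queue=[A,C,F] q_used=0 → run A
t=1: queue=[A,C,F,D] q_used=1 → run A
t=2: queue=[A,C,F,D] q_used=2 → run A
t=3: queue=[C,F,D,G] q_used=0 → run C
t=4: queue=[C,F,D,G] q_used=1 → run C
t=5: queue=[C,F,D,G] q_used=2 → run C
t=6: queue=[F,D,G,C] q_used=0 → run F
t=7: queue=[F,D,G,C] q_used=1 → run F
t=8: queue=[F,D,G,C] q_used=2 → run F
t=9: queue=[D,G,C,F] q_used=0 → run D
t=10: queue=[D,G,C,F] q_used=1 → run D
t=11: queue=[D,G,C,F] q_used=2 → run D
t=12: queue=[G,C,F,D] q_used=0 → run G
t=13: queue=[G,C,F,D] q_used=1 → run G
t=14: queue=[G,C,F,D] q_used=2 → run G
t=15: queue=[C,F,D] q_used=0 → run C
t=16: queue=[C,F,D] q_used=1 → run C
t=17: queue=[C,F,D] q_used=2 → run C
t=18: queue=[F,D,C] q_used=0 → run F
t=19: queue=[F,D,C] q_used=1 → run F
t=20: queue=[F,D,C] q_used=2 → run F
t=21: queue=[D,C] q_used=0 → run D
t=22: queue=[D,C] q_used=1 → run D
t=23: queue=[D,C] q_used=2 → run D
t=24: queue=[C,D] q_used=0 → run C
t=25: queue=[D] q_used=0 → run D
t=26: (idle)
t=27: (idle)
t=28: (idle)

context switches = 10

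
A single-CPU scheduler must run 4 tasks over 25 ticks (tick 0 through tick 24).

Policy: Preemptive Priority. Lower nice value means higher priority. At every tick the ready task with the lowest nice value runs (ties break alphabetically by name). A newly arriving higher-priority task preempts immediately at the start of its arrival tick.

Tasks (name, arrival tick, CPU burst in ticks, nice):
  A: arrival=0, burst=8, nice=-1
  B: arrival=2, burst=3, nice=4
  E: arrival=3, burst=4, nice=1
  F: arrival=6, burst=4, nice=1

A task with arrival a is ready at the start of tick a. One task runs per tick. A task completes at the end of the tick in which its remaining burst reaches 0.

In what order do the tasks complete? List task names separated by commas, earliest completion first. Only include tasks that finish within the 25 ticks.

t=0: ready={A} → run A
t=1: ready={A} → run A
t=2: ready={A,B} → run A
t=3: ready={A,B,E} → run A
t=4: ready={A,B,E} → run A
t=5: ready={A,B,E} → run A
t=6: ready={A,B,E,F} → run A
t=7: ready={A,B,E,F} → run A
t=8: ready={B,E,F} → run E
t=9: ready={B,E,F} → run E
t=10: ready={B,E,F} → run E
t=11: ready={B,E,F} → run E
t=12: ready={B,F} → run F
t=13: ready={B,F} → run F
t=14: ready={B,F} → run F
t=15: ready={B,F} → run F
t=16: ready={B} → run B
t=17: ready={B} → run B
t=18: ready={B} → run B
t=19: (idle)
t=20: (idle)
t=21: (idle)
t=22: (idle)
t=23: (idle)
t=24: (idle)

completion order = A, E, F, B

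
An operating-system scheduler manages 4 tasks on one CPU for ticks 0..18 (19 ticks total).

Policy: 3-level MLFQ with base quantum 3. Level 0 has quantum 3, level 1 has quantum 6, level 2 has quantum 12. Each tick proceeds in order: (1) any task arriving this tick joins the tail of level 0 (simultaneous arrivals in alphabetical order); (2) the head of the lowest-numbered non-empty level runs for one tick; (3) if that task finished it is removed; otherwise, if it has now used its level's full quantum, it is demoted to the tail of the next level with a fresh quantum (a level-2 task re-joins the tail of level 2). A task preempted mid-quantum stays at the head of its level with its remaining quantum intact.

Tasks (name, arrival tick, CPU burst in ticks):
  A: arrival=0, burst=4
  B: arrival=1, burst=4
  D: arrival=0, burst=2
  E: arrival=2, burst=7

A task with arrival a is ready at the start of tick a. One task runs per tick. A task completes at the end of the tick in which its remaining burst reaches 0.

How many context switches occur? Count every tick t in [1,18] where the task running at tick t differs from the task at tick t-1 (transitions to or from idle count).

context switches = 7

t=0: L0/L1/L2 = AD/-/- → run A
t=1: L0/L1/L2 = ADB/-/- → run A
t=2: L0/L1/L2 = ADBE/-/- → run A
t=3: L0/L1/L2 = DBE/A/- → run D
t=4: L0/L1/L2 = DBE/A/- → run D
t=5: L0/L1/L2 = BE/A/- → run B
t=6: L0/L1/L2 = BE/A/- → run B
t=7: L0/L1/L2 = BE/A/- → run B
t=8: L0/L1/L2 = E/AB/- → run E
t=9: L0/L1/L2 = E/AB/- → run E
t=10: L0/L1/L2 = E/AB/- → run E
t=11: L0/L1/L2 = -/ABE/- → run A
t=12: L0/L1/L2 = -/BE/- → run B
t=13: L0/L1/L2 = -/E/- → run E
t=14: L0/L1/L2 = -/E/- → run E
t=15: L0/L1/L2 = -/E/- → run E
t=16: L0/L1/L2 = -/E/- → run E
t=17: (idle)
t=18: (idle)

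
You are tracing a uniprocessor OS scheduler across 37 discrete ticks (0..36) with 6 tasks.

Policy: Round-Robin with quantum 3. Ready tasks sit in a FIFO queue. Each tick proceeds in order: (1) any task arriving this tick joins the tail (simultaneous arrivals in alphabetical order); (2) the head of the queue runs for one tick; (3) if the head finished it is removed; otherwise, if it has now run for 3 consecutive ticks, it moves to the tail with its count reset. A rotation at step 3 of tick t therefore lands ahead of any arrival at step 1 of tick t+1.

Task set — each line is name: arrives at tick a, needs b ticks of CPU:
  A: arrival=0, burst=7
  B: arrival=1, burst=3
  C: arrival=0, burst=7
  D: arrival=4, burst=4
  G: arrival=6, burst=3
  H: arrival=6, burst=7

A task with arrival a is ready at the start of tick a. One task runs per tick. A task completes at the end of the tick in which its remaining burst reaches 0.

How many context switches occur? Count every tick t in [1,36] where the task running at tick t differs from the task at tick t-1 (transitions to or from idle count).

context switches = 12

t=0: queue=[A,C] q_used=0 → run A
t=1: queue=[A,C,B] q_used=1 → run A
t=2: queue=[A,C,B] q_used=2 → run A
t=3: queue=[C,B,A] q_used=0 → run C
t=4: queue=[C,B,A,D] q_used=1 → run C
t=5: queue=[C,B,A,D] q_used=2 → run C
t=6: queue=[B,A,D,C,G,H] q_used=0 → run B
t=7: queue=[B,A,D,C,G,H] q_used=1 → run B
t=8: queue=[B,A,D,C,G,H] q_used=2 → run B
t=9: queue=[A,D,C,G,H] q_used=0 → run A
t=10: queue=[A,D,C,G,H] q_used=1 → run A
t=11: queue=[A,D,C,G,H] q_used=2 → run A
t=12: queue=[D,C,G,H,A] q_used=0 → run D
t=13: queue=[D,C,G,H,A] q_used=1 → run D
t=14: queue=[D,C,G,H,A] q_used=2 → run D
t=15: queue=[C,G,H,A,D] q_used=0 → run C
t=16: queue=[C,G,H,A,D] q_used=1 → run C
t=17: queue=[C,G,H,A,D] q_used=2 → run C
t=18: queue=[G,H,A,D,C] q_used=0 → run G
t=19: queue=[G,H,A,D,C] q_used=1 → run G
t=20: queue=[G,H,A,D,C] q_used=2 → run G
t=21: queue=[H,A,D,C] q_used=0 → run H
t=22: queue=[H,A,D,C] q_used=1 → run H
t=23: queue=[H,A,D,C] q_used=2 → run H
t=24: queue=[A,D,C,H] q_used=0 → run A
t=25: queue=[D,C,H] q_used=0 → run D
t=26: queue=[C,H] q_used=0 → run C
t=27: queue=[H] q_used=0 → run H
t=28: queue=[H] q_used=1 → run H
t=29: queue=[H] q_used=2 → run H
t=30: queue=[H] q_used=0 → run H
t=31: (idle)
t=32: (idle)
t=33: (idle)
t=34: (idle)
t=35: (idle)
t=36: (idle)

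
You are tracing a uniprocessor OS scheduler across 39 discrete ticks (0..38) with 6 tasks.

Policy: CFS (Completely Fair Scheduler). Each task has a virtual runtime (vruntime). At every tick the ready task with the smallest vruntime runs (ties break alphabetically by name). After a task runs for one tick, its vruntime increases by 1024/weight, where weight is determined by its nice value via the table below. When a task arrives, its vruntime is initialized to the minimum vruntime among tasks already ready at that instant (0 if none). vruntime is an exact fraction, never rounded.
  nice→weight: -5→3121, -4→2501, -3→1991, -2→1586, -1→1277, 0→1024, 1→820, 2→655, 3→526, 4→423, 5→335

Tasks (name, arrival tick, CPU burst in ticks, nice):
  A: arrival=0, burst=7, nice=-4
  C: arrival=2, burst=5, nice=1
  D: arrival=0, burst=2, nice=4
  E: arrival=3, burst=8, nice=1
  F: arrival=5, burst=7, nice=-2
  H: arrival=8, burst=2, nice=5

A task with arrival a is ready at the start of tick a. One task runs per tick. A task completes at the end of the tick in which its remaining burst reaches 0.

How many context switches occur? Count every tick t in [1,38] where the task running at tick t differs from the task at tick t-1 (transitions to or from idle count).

context switches = 27

t=0: vr[A=0 D=0] → run A
t=1: vr[A=1024/2501 D=0] → run D
t=2: vr[A=1024/2501 C=1024/2501 D=1024/423] → run A
t=3: vr[A=2048/2501 C=1024/2501 D=1024/423 E=1024/2501] → run C
t=4: vr[A=2048/2501 C=20736/12505 D=1024/423 E=1024/2501] → run E
t=5: vr[A=2048/2501 C=20736/12505 D=1024/423 E=20736/12505 F=2048/2501] → run A
t=6: vr[A=3072/2501 C=20736/12505 D=1024/423 E=20736/12505 F=2048/2501] → run F
t=7: vr[A=3072/2501 C=20736/12505 D=1024/423 E=20736/12505 F=47616/32513] → run A
t=8: vr[A=4096/2501 C=20736/12505 D=1024/423 E=20736/12505 F=47616/32513 H=47616/32513] → run F
t=9: vr[A=4096/2501 C=20736/12505 D=1024/423 E=20736/12505 F=68608/32513 H=47616/32513] → run H
t=10: vr[A=4096/2501 C=20736/12505 D=1024/423 E=20736/12505 F=68608/32513 H=49244672/10891855] → run A
t=11: vr[A=5120/2501 C=20736/12505 D=1024/423 E=20736/12505 F=68608/32513 H=49244672/10891855] → run C
t=12: vr[A=5120/2501 C=36352/12505 D=1024/423 E=20736/12505 F=68608/32513 H=49244672/10891855] → run E
t=13: vr[A=5120/2501 C=36352/12505 D=1024/423 E=36352/12505 F=68608/32513 H=49244672/10891855] → run A
t=14: vr[A=6144/2501 C=36352/12505 D=1024/423 E=36352/12505 F=68608/32513 H=49244672/10891855] → run F
t=15: vr[A=6144/2501 C=36352/12505 D=1024/423 E=36352/12505 F=89600/32513 H=49244672/10891855] → run D
t=16: vr[A=6144/2501 C=36352/12505 E=36352/12505 F=89600/32513 H=49244672/10891855] → run A
t=17: vr[C=36352/12505 E=36352/12505 F=89600/32513 H=49244672/10891855] → run F
t=18: vr[C=36352/12505 E=36352/12505 F=110592/32513 H=49244672/10891855] → run C
t=19: vr[C=51968/12505 E=36352/12505 F=110592/32513 H=49244672/10891855] → run E
t=20: vr[C=51968/12505 E=51968/12505 F=110592/32513 H=49244672/10891855] → run F
t=21: vr[C=51968/12505 E=51968/12505 F=131584/32513 H=49244672/10891855] → run F
t=22: vr[C=51968/12505 E=51968/12505 F=152576/32513 H=49244672/10891855] → run C
t=23: vr[C=67584/12505 E=51968/12505 F=152576/32513 H=49244672/10891855] → run E
t=24: vr[C=67584/12505 E=67584/12505 F=152576/32513 H=49244672/10891855] → run H
t=25: vr[C=67584/12505 E=67584/12505 F=152576/32513] → run F
t=26: vr[C=67584/12505 E=67584/12505] → run C
t=27: vr[E=67584/12505] → run E
t=28: vr[E=16640/2501] → run E
t=29: vr[E=98816/12505] → run E
t=30: vr[E=114432/12505] → run E
t=31: (idle)
t=32: (idle)
t=33: (idle)
t=34: (idle)
t=35: (idle)
t=36: (idle)
t=37: (idle)
t=38: (idle)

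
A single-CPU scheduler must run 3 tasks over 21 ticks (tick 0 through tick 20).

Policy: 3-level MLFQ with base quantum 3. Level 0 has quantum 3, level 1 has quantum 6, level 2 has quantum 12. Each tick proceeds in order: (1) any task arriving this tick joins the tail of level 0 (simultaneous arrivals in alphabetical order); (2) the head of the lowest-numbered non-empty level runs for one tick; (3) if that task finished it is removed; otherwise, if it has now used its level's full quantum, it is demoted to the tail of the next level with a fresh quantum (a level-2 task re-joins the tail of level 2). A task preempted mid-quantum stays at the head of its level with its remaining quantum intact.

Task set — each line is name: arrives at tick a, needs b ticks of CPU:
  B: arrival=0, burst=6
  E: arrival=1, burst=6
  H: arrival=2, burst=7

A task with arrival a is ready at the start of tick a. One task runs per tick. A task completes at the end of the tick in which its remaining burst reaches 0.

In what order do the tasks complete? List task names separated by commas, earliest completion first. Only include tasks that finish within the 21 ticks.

completion order = B, E, H

t=0: L0/L1/L2 = B/-/- → run B
t=1: L0/L1/L2 = BE/-/- → run B
t=2: L0/L1/L2 = BEH/-/- → run B
t=3: L0/L1/L2 = EH/B/- → run E
t=4: L0/L1/L2 = EH/B/- → run E
t=5: L0/L1/L2 = EH/B/- → run E
t=6: L0/L1/L2 = H/BE/- → run H
t=7: L0/L1/L2 = H/BE/- → run H
t=8: L0/L1/L2 = H/BE/- → run H
t=9: L0/L1/L2 = -/BEH/- → run B
t=10: L0/L1/L2 = -/BEH/- → run B
t=11: L0/L1/L2 = -/BEH/- → run B
t=12: L0/L1/L2 = -/EH/- → run E
t=13: L0/L1/L2 = -/EH/- → run E
t=14: L0/L1/L2 = -/EH/- → run E
t=15: L0/L1/L2 = -/H/- → run H
t=16: L0/L1/L2 = -/H/- → run H
t=17: L0/L1/L2 = -/H/- → run H
t=18: L0/L1/L2 = -/H/- → run H
t=19: (idle)
t=20: (idle)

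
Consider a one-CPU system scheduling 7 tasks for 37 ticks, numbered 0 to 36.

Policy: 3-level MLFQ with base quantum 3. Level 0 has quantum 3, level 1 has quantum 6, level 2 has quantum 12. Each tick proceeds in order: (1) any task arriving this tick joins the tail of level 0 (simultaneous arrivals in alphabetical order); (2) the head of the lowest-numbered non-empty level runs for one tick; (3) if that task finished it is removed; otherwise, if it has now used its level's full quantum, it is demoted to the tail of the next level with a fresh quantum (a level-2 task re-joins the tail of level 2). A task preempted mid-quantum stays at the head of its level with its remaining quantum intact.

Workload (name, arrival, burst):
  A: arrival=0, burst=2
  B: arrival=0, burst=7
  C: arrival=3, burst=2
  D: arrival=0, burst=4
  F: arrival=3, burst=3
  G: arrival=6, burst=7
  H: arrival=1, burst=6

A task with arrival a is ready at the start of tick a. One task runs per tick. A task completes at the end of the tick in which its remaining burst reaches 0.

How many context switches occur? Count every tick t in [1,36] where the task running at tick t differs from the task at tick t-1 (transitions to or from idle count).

context switches = 11

t=0: L0/L1/L2 = ABD/-/- → run A
t=1: L0/L1/L2 = ABDH/-/- → run A
t=2: L0/L1/L2 = BDH/-/- → run B
t=3: L0/L1/L2 = BDHCF/-/- → run B
t=4: L0/L1/L2 = BDHCF/-/- → run B
t=5: L0/L1/L2 = DHCF/B/- → run D
t=6: L0/L1/L2 = DHCFG/B/- → run D
t=7: L0/L1/L2 = DHCFG/B/- → run D
t=8: L0/L1/L2 = HCFG/BD/- → run H
t=9: L0/L1/L2 = HCFG/BD/- → run H
t=10: L0/L1/L2 = HCFG/BD/- → run H
t=11: L0/L1/L2 = CFG/BDH/- → run C
t=12: L0/L1/L2 = CFG/BDH/- → run C
t=13: L0/L1/L2 = FG/BDH/- → run F
t=14: L0/L1/L2 = FG/BDH/- → run F
t=15: L0/L1/L2 = FG/BDH/- → run F
t=16: L0/L1/L2 = G/BDH/- → run G
t=17: L0/L1/L2 = G/BDH/- → run G
t=18: L0/L1/L2 = G/BDH/- → run G
t=19: L0/L1/L2 = -/BDHG/- → run B
t=20: L0/L1/L2 = -/BDHG/- → run B
t=21: L0/L1/L2 = -/BDHG/- → run B
t=22: L0/L1/L2 = -/BDHG/- → run B
t=23: L0/L1/L2 = -/DHG/- → run D
t=24: L0/L1/L2 = -/HG/- → run H
t=25: L0/L1/L2 = -/HG/- → run H
t=26: L0/L1/L2 = -/HG/- → run H
t=27: L0/L1/L2 = -/G/- → run G
t=28: L0/L1/L2 = -/G/- → run G
t=29: L0/L1/L2 = -/G/- → run G
t=30: L0/L1/L2 = -/G/- → run G
t=31: (idle)
t=32: (idle)
t=33: (idle)
t=34: (idle)
t=35: (idle)
t=36: (idle)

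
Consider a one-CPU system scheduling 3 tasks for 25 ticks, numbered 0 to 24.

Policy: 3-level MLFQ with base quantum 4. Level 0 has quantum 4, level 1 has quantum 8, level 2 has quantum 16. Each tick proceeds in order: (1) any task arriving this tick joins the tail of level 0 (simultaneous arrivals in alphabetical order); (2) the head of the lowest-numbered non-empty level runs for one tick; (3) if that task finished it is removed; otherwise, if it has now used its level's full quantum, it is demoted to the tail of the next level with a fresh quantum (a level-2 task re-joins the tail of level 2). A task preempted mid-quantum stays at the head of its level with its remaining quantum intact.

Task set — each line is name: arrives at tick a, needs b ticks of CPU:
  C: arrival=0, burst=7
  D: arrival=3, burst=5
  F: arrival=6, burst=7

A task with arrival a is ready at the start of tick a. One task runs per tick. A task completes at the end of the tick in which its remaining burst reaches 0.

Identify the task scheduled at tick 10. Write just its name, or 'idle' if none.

t=0: L0/L1/L2 = C/-/- → run C
t=1: L0/L1/L2 = C/-/- → run C
t=2: L0/L1/L2 = C/-/- → run C
t=3: L0/L1/L2 = CD/-/- → run C
t=4: L0/L1/L2 = D/C/- → run D
t=5: L0/L1/L2 = D/C/- → run D
t=6: L0/L1/L2 = DF/C/- → run D
t=7: L0/L1/L2 = DF/C/- → run D
t=8: L0/L1/L2 = F/CD/- → run F
t=9: L0/L1/L2 = F/CD/- → run F
t=10: L0/L1/L2 = F/CD/- → run F
t=11: L0/L1/L2 = F/CD/- → run F
t=12: L0/L1/L2 = -/CDF/- → run C
t=13: L0/L1/L2 = -/CDF/- → run C
t=14: L0/L1/L2 = -/CDF/- → run C
t=15: L0/L1/L2 = -/DF/- → run D
t=16: L0/L1/L2 = -/F/- → run F
t=17: L0/L1/L2 = -/F/- → run F
t=18: L0/L1/L2 = -/F/- → run F
t=19: (idle)
t=20: (idle)
t=21: (idle)
t=22: (idle)
t=23: (idle)
t=24: (idle)

running at tick 10 = F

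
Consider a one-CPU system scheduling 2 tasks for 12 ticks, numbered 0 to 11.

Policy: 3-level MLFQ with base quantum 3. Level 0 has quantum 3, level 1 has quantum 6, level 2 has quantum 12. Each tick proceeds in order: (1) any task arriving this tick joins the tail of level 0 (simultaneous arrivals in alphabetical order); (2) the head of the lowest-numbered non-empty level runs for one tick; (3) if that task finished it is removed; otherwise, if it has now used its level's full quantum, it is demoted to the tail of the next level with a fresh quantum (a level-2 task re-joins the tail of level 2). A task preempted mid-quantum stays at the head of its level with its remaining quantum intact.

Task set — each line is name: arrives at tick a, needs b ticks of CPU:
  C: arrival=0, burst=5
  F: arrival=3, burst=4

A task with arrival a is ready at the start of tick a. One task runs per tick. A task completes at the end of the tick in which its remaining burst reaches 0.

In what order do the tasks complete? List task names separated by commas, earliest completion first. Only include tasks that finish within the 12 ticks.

completion order = C, F

t=0: L0/L1/L2 = C/-/- → run C
t=1: L0/L1/L2 = C/-/- → run C
t=2: L0/L1/L2 = C/-/- → run C
t=3: L0/L1/L2 = F/C/- → run F
t=4: L0/L1/L2 = F/C/- → run F
t=5: L0/L1/L2 = F/C/- → run F
t=6: L0/L1/L2 = -/CF/- → run C
t=7: L0/L1/L2 = -/CF/- → run C
t=8: L0/L1/L2 = -/F/- → run F
t=9: (idle)
t=10: (idle)
t=11: (idle)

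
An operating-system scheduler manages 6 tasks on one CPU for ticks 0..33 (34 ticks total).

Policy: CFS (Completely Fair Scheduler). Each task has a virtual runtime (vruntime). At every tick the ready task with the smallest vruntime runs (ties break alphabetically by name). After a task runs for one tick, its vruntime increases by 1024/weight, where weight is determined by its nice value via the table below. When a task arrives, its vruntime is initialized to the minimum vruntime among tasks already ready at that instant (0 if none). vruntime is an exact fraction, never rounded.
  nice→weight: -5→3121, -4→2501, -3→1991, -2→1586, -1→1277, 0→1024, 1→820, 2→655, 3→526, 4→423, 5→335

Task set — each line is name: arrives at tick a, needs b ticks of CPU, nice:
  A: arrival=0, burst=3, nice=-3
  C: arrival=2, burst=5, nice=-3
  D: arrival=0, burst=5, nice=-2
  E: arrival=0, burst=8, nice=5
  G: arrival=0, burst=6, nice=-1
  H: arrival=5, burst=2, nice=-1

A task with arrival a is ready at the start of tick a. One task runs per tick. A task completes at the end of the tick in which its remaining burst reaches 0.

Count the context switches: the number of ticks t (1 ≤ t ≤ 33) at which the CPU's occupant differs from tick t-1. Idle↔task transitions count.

t=0: vr[A=0 D=0 E=0 G=0] → run A
t=1: vr[A=1024/1991 D=0 E=0 G=0] → run D
t=2: vr[A=1024/1991 C=0 D=512/793 E=0 G=0] → run C
t=3: vr[A=1024/1991 C=1024/1991 D=512/793 E=0 G=0] → run E
t=4: vr[A=1024/1991 C=1024/1991 D=512/793 E=1024/335 G=0] → run G
t=5: vr[A=1024/1991 C=1024/1991 D=512/793 E=1024/335 G=1024/1277 H=1024/1991] → run A
t=6: vr[A=2048/1991 C=1024/1991 D=512/793 E=1024/335 G=1024/1277 H=1024/1991] → run C
t=7: vr[A=2048/1991 C=2048/1991 D=512/793 E=1024/335 G=1024/1277 H=1024/1991] → run H
t=8: vr[A=2048/1991 C=2048/1991 D=512/793 E=1024/335 G=1024/1277 H=3346432/2542507] → run D
t=9: vr[A=2048/1991 C=2048/1991 D=1024/793 E=1024/335 G=1024/1277 H=3346432/2542507] → run G
t=10: vr[A=2048/1991 C=2048/1991 D=1024/793 E=1024/335 G=2048/1277 H=3346432/2542507] → run A
t=11: vr[C=2048/1991 D=1024/793 E=1024/335 G=2048/1277 H=3346432/2542507] → run C
t=12: vr[C=3072/1991 D=1024/793 E=1024/335 G=2048/1277 H=3346432/2542507] → run D
t=13: vr[C=3072/1991 D=1536/793 E=1024/335 G=2048/1277 H=3346432/2542507] → run H
t=14: vr[C=3072/1991 D=1536/793 E=1024/335 G=2048/1277] → run C
t=15: vr[C=4096/1991 D=1536/793 E=1024/335 G=2048/1277] → run G
t=16: vr[C=4096/1991 D=1536/793 E=1024/335 G=3072/1277] → run D
t=17: vr[C=4096/1991 D=2048/793 E=1024/335 G=3072/1277] → run C
t=18: vr[D=2048/793 E=1024/335 G=3072/1277] → run G
t=19: vr[D=2048/793 E=1024/335 G=4096/1277] → run D
t=20: vr[E=1024/335 G=4096/1277] → run E
t=21: vr[E=2048/335 G=4096/1277] → run G
t=22: vr[E=2048/335 G=5120/1277] → run G
t=23: vr[E=2048/335] → run E
t=24: vr[E=3072/335] → run E
t=25: vr[E=4096/335] → run E
t=26: vr[E=1024/67] → run E
t=27: vr[E=6144/335] → run E
t=28: vr[E=7168/335] → run E
t=29: (idle)
t=30: (idle)
t=31: (idle)
t=32: (idle)
t=33: (idle)

context switches = 23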